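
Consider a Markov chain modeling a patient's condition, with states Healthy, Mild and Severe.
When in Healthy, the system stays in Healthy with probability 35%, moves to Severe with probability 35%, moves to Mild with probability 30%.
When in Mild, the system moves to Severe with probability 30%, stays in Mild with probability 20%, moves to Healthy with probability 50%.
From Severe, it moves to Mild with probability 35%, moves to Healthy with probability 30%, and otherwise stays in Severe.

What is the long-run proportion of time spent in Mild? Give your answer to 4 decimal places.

Let the stationary distribution be π with π = πP and π_1 + π_2 + π_3 = 1.
π_1 = 0.35·π_1 + 0.5·π_2 + 0.3·π_3
π_2 = 0.3·π_1 + 0.2·π_2 + 0.35·π_3
Solving with the normalization constraint gives π = (0.3764, 0.2880, 0.3356).
So the stationary probability of Mild is 0.2880.

0.2880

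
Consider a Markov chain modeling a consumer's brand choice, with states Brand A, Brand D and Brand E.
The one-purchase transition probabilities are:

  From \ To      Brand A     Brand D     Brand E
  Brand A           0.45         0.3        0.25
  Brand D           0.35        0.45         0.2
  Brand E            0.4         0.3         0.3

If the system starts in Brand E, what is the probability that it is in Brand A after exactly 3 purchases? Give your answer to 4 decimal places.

0.4030

Propagate the distribution vector 3 purchases from Brand E.
After 0 purchases: (0.0000, 0.0000, 1.0000)
After 1 purchase: (0.4000, 0.3000, 0.3000)
After 2 purchases: (0.4050, 0.3450, 0.2500)
After 3 purchases: (0.4030, 0.3518, 0.2453)
P(in Brand A after 3 purchases) = 0.4030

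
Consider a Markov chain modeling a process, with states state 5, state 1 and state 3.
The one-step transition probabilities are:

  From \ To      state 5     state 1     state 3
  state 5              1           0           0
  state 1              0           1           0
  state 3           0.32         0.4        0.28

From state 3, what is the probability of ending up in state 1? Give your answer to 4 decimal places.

Let h(s) be the probability of absorption at state 1 starting from transient state s. Then h(state 1) = 1 and h(state 5) = 0. By first-step analysis:
h(state 3) = 0.32·0 + 0.4·1 + 0.28·h(state 3)
Solving: h(state 3) = 0.5556.
Starting from state 3, the probability is 0.5556.

0.5556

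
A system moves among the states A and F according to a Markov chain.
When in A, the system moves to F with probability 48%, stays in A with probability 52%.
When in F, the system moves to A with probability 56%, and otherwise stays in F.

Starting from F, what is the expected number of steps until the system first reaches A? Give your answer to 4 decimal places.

1.7857

Let t(s) be the expected number of steps to first reach A from state s, with t(A) = 0. Conditioning on the first step:
t(F) = 1 + 0.44·t(F)
Solving: t(F) = 1.7857.
Expected steps from F to A: 1.7857.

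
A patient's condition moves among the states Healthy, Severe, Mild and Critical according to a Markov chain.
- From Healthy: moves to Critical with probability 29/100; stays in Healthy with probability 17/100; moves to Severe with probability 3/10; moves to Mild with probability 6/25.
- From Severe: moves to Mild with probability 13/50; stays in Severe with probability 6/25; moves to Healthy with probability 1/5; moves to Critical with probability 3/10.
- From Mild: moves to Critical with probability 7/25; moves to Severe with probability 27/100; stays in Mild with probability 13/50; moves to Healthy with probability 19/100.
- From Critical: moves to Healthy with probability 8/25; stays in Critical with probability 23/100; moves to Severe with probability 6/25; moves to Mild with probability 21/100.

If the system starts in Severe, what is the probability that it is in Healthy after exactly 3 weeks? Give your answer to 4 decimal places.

Propagate the distribution vector 3 weeks from Severe.
After 0 weeks: (0.0000, 1.0000, 0.0000, 0.0000)
After 1 week: (0.2000, 0.2400, 0.2600, 0.3000)
After 2 weeks: (0.2274, 0.2598, 0.2410, 0.2718)
After 3 weeks: (0.2234, 0.2609, 0.2419, 0.2739)
P(in Healthy after 3 weeks) = 0.2234

0.2234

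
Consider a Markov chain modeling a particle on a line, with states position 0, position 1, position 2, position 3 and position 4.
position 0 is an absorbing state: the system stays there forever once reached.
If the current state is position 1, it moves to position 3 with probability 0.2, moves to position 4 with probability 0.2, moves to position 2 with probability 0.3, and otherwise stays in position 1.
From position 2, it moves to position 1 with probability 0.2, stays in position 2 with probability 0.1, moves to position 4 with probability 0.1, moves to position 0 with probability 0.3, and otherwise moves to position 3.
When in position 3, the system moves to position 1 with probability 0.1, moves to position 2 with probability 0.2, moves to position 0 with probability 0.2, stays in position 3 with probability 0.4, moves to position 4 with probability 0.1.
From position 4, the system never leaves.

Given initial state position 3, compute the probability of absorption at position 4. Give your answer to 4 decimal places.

Let h(s) be the probability of absorption at position 4 starting from transient state s. Then h(position 4) = 1 and h(position 0) = 0. By first-step analysis:
h(position 1) = 0.3·h(position 1) + 0.3·h(position 2) + 0.2·h(position 3) + 0.2·1
h(position 2) = 0.3·0 + 0.2·h(position 1) + 0.1·h(position 2) + 0.3·h(position 3) + 0.1·1
h(position 3) = 0.2·0 + 0.1·h(position 1) + 0.2·h(position 2) + 0.4·h(position 3) + 0.1·1
Solving: h(position 1) = 0.5472, h(position 2) = 0.3585, h(position 3) = 0.3774.
Starting from position 3, the probability is 0.3774.

0.3774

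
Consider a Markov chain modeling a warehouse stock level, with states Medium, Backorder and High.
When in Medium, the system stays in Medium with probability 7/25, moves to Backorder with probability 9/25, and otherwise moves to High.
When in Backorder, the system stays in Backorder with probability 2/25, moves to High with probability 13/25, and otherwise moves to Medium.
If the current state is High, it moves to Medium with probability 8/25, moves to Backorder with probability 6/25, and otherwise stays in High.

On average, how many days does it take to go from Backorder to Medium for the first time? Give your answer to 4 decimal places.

Let t(s) be the expected number of days to first reach Medium from state s, with t(Medium) = 0. Conditioning on the first day:
t(Backorder) = 1 + 0.08·t(Backorder) + 0.52·t(High)
t(High) = 1 + 0.24·t(Backorder) + 0.44·t(High)
Solving: t(Backorder) = 2.7664, t(High) = 2.9713.
Expected days from Backorder to Medium: 2.7664.

2.7664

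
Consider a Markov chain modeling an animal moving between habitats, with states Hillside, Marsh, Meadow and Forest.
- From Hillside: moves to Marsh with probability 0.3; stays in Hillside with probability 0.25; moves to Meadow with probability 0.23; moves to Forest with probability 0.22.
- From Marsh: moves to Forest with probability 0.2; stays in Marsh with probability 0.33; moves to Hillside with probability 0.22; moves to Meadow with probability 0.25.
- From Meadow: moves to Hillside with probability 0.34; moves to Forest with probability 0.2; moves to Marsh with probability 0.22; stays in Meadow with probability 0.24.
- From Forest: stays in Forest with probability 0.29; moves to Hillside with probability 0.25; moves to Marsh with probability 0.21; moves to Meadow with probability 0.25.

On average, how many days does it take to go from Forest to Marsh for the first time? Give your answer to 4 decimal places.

Let t(s) be the expected number of days to first reach Marsh from state s, with t(Marsh) = 0. Conditioning on the first day:
t(Hillside) = 1 + 0.25·t(Hillside) + 0.23·t(Meadow) + 0.22·t(Forest)
t(Meadow) = 1 + 0.34·t(Hillside) + 0.24·t(Meadow) + 0.2·t(Forest)
t(Forest) = 1 + 0.25·t(Hillside) + 0.25·t(Meadow) + 0.29·t(Forest)
Solving: t(Hillside) = 3.8431, t(Meadow) = 4.1460, t(Forest) = 4.2215.
Expected days from Forest to Marsh: 4.2215.

4.2215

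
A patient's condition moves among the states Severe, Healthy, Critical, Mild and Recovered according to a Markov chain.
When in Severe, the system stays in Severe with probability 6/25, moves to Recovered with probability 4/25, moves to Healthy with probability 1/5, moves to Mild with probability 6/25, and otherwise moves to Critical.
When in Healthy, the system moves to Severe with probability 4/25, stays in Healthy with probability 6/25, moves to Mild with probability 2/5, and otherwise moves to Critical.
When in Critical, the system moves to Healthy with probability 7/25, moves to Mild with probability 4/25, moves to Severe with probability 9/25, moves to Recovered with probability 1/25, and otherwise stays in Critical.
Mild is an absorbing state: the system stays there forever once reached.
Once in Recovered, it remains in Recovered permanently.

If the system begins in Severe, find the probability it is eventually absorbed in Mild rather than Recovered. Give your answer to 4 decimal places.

Let h(s) be the probability of absorption at Mild starting from transient state s. Then h(Mild) = 1 and h(Recovered) = 0. By first-step analysis:
h(Severe) = 0.24·h(Severe) + 0.2·h(Healthy) + 0.16·h(Critical) + 0.24·1 + 0.16·0
h(Healthy) = 0.16·h(Severe) + 0.24·h(Healthy) + 0.2·h(Critical) + 0.4·1
h(Critical) = 0.36·h(Severe) + 0.28·h(Healthy) + 0.16·h(Critical) + 0.16·1 + 0.04·0
Solving: h(Severe) = 0.7156, h(Healthy) = 0.8855, h(Critical) = 0.7923.
Starting from Severe, the probability is 0.7156.

0.7156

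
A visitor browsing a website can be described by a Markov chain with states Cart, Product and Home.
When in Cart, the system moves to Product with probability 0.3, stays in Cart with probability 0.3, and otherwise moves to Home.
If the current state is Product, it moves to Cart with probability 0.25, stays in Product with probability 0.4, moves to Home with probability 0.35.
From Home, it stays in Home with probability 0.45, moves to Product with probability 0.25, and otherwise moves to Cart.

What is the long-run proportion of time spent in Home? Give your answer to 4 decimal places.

0.4047

Let the stationary distribution be π with π = πP and π_1 + π_2 + π_3 = 1.
π_1 = 0.3·π_1 + 0.25·π_2 + 0.3·π_3
π_2 = 0.3·π_1 + 0.4·π_2 + 0.25·π_3
Solving with the normalization constraint gives π = (0.2845, 0.3109, 0.4047).
So the stationary probability of Home is 0.4047.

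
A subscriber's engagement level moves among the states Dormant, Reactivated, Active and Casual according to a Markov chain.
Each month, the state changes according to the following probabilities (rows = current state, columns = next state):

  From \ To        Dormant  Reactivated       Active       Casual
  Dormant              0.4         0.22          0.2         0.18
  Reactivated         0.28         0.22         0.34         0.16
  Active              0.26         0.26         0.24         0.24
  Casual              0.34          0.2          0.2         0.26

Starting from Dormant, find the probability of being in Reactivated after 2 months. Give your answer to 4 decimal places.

Propagate the distribution vector 2 months from Dormant.
After 0 months: (1.0000, 0.0000, 0.0000, 0.0000)
After 1 month: (0.4000, 0.2200, 0.2000, 0.1800)
After 2 months: (0.3348, 0.2244, 0.2388, 0.2020)
P(in Reactivated after 2 months) = 0.2244

0.2244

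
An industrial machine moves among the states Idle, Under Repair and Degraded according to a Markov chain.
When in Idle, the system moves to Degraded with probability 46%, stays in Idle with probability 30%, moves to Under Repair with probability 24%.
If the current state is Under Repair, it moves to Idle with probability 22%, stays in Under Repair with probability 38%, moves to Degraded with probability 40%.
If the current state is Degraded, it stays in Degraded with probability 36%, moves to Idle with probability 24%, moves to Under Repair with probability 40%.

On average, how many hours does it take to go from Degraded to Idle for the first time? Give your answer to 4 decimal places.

4.3074

Let t(s) be the expected number of hours to first reach Idle from state s, with t(Idle) = 0. Conditioning on the first hour:
t(Under Repair) = 1 + 0.38·t(Under Repair) + 0.4·t(Degraded)
t(Degraded) = 1 + 0.4·t(Under Repair) + 0.36·t(Degraded)
Solving: t(Under Repair) = 4.3919, t(Degraded) = 4.3074.
Expected hours from Degraded to Idle: 4.3074.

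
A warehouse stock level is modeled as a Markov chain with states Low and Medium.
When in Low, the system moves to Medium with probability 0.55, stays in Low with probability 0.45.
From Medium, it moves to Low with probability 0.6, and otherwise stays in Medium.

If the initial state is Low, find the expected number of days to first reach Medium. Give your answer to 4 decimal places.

1.8182

Let t(s) be the expected number of days to first reach Medium from state s, with t(Medium) = 0. Conditioning on the first day:
t(Low) = 1 + 0.45·t(Low)
Solving: t(Low) = 1.8182.
Expected days from Low to Medium: 1.8182.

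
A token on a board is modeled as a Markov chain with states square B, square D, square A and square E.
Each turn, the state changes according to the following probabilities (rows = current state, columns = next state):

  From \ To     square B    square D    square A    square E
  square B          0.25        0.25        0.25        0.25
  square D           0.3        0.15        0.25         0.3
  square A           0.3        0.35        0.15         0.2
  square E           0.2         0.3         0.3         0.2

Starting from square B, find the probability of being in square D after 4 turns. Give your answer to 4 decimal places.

0.2598

Propagate the distribution vector 4 turns from square B.
After 0 turns: (1.0000, 0.0000, 0.0000, 0.0000)
After 1 turn: (0.2500, 0.2500, 0.2500, 0.2500)
After 2 turns: (0.2625, 0.2625, 0.2375, 0.2375)
After 3 turns: (0.2631, 0.2594, 0.2381, 0.2394)
After 4 turns: (0.2629, 0.2598, 0.2382, 0.2391)
P(in square D after 4 turns) = 0.2598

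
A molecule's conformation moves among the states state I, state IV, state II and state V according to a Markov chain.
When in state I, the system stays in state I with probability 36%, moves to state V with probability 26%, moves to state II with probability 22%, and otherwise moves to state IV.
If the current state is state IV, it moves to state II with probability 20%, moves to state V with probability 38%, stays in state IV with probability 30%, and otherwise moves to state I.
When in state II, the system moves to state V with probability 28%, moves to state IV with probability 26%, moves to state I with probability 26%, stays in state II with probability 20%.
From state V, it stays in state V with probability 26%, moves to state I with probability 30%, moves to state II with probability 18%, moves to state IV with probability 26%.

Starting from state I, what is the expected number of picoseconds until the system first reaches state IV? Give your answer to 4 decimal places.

4.8322

Let t(s) be the expected number of picoseconds to first reach state IV from state s, with t(state IV) = 0. Conditioning on the first picosecond:
t(state I) = 1 + 0.36·t(state I) + 0.22·t(state II) + 0.26·t(state V)
t(state II) = 1 + 0.26·t(state I) + 0.2·t(state II) + 0.28·t(state V)
t(state V) = 1 + 0.3·t(state I) + 0.18·t(state II) + 0.26·t(state V)
Solving: t(state I) = 4.8322, t(state II) = 4.3494, t(state V) = 4.3683.
Expected picoseconds from state I to state IV: 4.8322.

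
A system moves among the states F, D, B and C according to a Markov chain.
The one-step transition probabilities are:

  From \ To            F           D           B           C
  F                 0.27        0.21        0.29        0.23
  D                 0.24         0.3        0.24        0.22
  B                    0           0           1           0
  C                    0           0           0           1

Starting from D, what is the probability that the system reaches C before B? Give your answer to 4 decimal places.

0.4685

Let h(s) be the probability of absorption at C starting from transient state s. Then h(C) = 1 and h(B) = 0. By first-step analysis:
h(F) = 0.27·h(F) + 0.21·h(D) + 0.29·0 + 0.23·1
h(D) = 0.24·h(F) + 0.3·h(D) + 0.24·0 + 0.22·1
Solving: h(F) = 0.4498, h(D) = 0.4685.
Starting from D, the probability is 0.4685.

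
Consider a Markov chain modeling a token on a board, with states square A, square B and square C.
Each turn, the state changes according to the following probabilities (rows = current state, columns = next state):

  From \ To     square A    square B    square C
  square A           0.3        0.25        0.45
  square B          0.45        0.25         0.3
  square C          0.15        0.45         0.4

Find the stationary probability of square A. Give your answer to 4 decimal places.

Let the stationary distribution be π with π = πP and π_1 + π_2 + π_3 = 1.
π_1 = 0.3·π_1 + 0.45·π_2 + 0.15·π_3
π_2 = 0.25·π_1 + 0.25·π_2 + 0.45·π_3
Solving with the normalization constraint gives π = (0.2917, 0.3264, 0.3819).
So the stationary probability of square A is 0.2917.

0.2917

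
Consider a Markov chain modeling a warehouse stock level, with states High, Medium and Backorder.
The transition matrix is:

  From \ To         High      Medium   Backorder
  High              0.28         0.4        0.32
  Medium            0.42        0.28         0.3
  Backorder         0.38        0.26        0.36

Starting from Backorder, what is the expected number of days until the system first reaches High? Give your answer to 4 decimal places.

2.5601

Let t(s) be the expected number of days to first reach High from state s, with t(High) = 0. Conditioning on the first day:
t(Medium) = 1 + 0.28·t(Medium) + 0.3·t(Backorder)
t(Backorder) = 1 + 0.26·t(Medium) + 0.36·t(Backorder)
Solving: t(Medium) = 2.4556, t(Backorder) = 2.5601.
Expected days from Backorder to High: 2.5601.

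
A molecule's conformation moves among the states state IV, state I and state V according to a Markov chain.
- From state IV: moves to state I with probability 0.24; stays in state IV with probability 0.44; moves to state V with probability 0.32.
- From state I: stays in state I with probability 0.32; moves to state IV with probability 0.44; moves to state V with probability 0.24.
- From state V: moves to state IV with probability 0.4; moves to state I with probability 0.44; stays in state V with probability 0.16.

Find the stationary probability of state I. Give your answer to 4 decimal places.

Let the stationary distribution be π with π = πP and π_1 + π_2 + π_3 = 1.
π_1 = 0.44·π_1 + 0.44·π_2 + 0.4·π_3
π_2 = 0.24·π_1 + 0.32·π_2 + 0.44·π_3
Solving with the normalization constraint gives π = (0.4298, 0.3161, 0.2541).
So the stationary probability of state I is 0.3161.

0.3161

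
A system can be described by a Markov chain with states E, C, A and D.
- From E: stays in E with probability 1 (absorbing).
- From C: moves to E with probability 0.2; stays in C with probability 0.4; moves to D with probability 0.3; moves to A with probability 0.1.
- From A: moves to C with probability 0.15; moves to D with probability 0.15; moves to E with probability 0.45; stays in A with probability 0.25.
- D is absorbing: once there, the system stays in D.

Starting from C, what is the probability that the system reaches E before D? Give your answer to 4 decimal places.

Let h(s) be the probability of absorption at E starting from transient state s. Then h(E) = 1 and h(D) = 0. By first-step analysis:
h(C) = 0.2·1 + 0.4·h(C) + 0.1·h(A) + 0.3·0
h(A) = 0.45·1 + 0.15·h(C) + 0.25·h(A) + 0.15·0
Solving: h(C) = 0.4483, h(A) = 0.6897.
Starting from C, the probability is 0.4483.

0.4483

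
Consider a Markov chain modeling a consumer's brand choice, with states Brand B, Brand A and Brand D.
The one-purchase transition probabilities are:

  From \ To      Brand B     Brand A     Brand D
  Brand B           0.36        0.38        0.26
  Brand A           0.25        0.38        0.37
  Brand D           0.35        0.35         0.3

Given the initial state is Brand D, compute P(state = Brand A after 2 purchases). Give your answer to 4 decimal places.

Sum over the intermediate state after 1 purchase:
P = P(Brand D→Brand B)·P(Brand B→Brand A) + P(Brand D→Brand A)·P(Brand A→Brand A) + P(Brand D→Brand D)·P(Brand D→Brand A)
  = 0.35×0.38 + 0.35×0.38 + 0.3×0.35
  = 0.1330 + 0.1330 + 0.1050 = 0.3710

0.3710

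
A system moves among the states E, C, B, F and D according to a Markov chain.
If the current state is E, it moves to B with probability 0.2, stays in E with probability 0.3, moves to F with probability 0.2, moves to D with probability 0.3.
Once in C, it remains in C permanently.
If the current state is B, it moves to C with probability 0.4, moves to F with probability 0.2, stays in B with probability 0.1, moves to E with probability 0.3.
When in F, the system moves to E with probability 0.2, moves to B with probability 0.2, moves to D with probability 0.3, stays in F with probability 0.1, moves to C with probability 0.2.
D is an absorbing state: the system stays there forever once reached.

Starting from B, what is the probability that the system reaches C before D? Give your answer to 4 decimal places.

0.6434

Let h(s) be the probability of absorption at C starting from transient state s. Then h(C) = 1 and h(D) = 0. By first-step analysis:
h(E) = 0.3·h(E) + 0.2·h(B) + 0.2·h(F) + 0.3·0
h(B) = 0.3·h(E) + 0.4·1 + 0.1·h(B) + 0.2·h(F)
h(F) = 0.2·h(E) + 0.2·1 + 0.2·h(B) + 0.1·h(F) + 0.3·0
Solving: h(E) = 0.3077, h(B) = 0.6434, h(F) = 0.4336.
Starting from B, the probability is 0.6434.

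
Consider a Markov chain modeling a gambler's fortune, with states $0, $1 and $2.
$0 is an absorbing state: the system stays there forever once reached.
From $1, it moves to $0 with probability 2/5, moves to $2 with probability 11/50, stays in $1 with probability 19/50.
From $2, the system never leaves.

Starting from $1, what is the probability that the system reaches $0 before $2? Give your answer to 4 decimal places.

Let h(s) be the probability of absorption at $0 starting from transient state s. Then h($0) = 1 and h($2) = 0. By first-step analysis:
h($1) = 0.4·1 + 0.38·h($1) + 0.22·0
Solving: h($1) = 0.6452.
Starting from $1, the probability is 0.6452.

0.6452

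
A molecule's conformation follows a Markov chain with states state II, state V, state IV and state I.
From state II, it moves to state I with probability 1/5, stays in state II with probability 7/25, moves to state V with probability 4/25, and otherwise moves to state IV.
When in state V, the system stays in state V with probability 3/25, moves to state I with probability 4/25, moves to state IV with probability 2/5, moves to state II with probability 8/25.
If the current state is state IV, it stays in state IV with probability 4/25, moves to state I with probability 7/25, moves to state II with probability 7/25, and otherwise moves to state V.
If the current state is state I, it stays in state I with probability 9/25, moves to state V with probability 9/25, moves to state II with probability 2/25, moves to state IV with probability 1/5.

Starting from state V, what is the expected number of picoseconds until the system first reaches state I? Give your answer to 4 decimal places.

Let t(s) be the expected number of picoseconds to first reach state I from state s, with t(state I) = 0. Conditioning on the first picosecond:
t(state II) = 1 + 0.28·t(state II) + 0.16·t(state V) + 0.36·t(state IV)
t(state V) = 1 + 0.32·t(state II) + 0.12·t(state V) + 0.4·t(state IV)
t(state IV) = 1 + 0.28·t(state II) + 0.28·t(state V) + 0.16·t(state IV)
Solving: t(state II) = 4.6096, t(state V) = 4.7757, t(state IV) = 4.3189.
Expected picoseconds from state V to state I: 4.7757.

4.7757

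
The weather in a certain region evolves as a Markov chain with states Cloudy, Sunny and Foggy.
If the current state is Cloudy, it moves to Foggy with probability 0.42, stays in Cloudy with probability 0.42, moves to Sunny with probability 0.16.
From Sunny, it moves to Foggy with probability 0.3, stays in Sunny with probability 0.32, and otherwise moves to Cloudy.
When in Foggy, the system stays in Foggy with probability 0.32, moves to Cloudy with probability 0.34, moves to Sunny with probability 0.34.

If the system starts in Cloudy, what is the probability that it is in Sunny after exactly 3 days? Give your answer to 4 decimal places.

0.2664

Propagate the distribution vector 3 days from Cloudy.
After 0 days: (1.0000, 0.0000, 0.0000)
After 1 day: (0.4200, 0.1600, 0.4200)
After 2 days: (0.3800, 0.2612, 0.3588)
After 3 days: (0.3808, 0.2664, 0.3528)
P(in Sunny after 3 days) = 0.2664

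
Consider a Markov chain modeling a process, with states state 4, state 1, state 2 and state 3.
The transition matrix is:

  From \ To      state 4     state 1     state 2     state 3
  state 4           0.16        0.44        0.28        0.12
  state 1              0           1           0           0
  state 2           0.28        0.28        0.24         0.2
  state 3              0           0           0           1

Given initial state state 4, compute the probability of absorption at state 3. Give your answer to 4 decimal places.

Let h(s) be the probability of absorption at state 3 starting from transient state s. Then h(state 3) = 1 and h(state 1) = 0. By first-step analysis:
h(state 4) = 0.16·h(state 4) + 0.44·0 + 0.28·h(state 2) + 0.12·1
h(state 2) = 0.28·h(state 4) + 0.28·0 + 0.24·h(state 2) + 0.2·1
Solving: h(state 4) = 0.2629, h(state 2) = 0.3600.
Starting from state 4, the probability is 0.2629.

0.2629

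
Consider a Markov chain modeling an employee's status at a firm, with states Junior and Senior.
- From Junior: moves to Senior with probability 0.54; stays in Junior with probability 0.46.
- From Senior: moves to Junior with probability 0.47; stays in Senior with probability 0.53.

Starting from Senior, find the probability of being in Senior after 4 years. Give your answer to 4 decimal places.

Propagate the distribution vector 4 years from Senior.
After 0 years: (0.0000, 1.0000)
After 1 year: (0.4700, 0.5300)
After 2 years: (0.4653, 0.5347)
After 3 years: (0.4653, 0.5347)
After 4 years: (0.4653, 0.5347)
P(in Senior after 4 years) = 0.5347

0.5347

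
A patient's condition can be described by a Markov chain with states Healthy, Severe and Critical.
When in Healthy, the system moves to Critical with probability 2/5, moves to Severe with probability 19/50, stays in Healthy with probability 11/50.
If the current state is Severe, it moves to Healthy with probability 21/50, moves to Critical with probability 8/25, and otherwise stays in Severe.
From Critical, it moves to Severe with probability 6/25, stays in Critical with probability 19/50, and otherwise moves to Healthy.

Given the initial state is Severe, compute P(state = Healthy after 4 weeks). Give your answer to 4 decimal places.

Propagate the distribution vector 4 weeks from Severe.
After 0 weeks: (0.0000, 1.0000, 0.0000)
After 1 week: (0.4200, 0.2600, 0.3200)
After 2 weeks: (0.3232, 0.3040, 0.3728)
After 3 weeks: (0.3404, 0.2913, 0.3682)
After 4 weeks: (0.3372, 0.2935, 0.3693)
P(in Healthy after 4 weeks) = 0.3372

0.3372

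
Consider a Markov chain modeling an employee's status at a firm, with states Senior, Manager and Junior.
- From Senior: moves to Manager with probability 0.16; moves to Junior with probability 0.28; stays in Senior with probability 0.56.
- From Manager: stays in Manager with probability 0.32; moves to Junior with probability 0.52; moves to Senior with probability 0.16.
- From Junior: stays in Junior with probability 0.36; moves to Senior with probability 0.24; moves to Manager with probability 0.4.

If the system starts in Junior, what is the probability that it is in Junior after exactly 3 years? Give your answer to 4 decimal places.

0.3869

Propagate the distribution vector 3 years from Junior.
After 0 years: (0.0000, 0.0000, 1.0000)
After 1 year: (0.2400, 0.4000, 0.3600)
After 2 years: (0.2848, 0.3104, 0.4048)
After 3 years: (0.3063, 0.3068, 0.3869)
P(in Junior after 3 years) = 0.3869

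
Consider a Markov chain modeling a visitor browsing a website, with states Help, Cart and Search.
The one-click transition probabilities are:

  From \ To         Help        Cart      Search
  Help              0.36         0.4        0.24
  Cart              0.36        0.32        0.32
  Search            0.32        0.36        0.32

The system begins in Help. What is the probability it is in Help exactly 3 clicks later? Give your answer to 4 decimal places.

Propagate the distribution vector 3 clicks from Help.
After 0 clicks: (1.0000, 0.0000, 0.0000)
After 1 click: (0.3600, 0.4000, 0.2400)
After 2 clicks: (0.3504, 0.3584, 0.2912)
After 3 clicks: (0.3484, 0.3597, 0.2920)
P(in Help after 3 clicks) = 0.3484

0.3484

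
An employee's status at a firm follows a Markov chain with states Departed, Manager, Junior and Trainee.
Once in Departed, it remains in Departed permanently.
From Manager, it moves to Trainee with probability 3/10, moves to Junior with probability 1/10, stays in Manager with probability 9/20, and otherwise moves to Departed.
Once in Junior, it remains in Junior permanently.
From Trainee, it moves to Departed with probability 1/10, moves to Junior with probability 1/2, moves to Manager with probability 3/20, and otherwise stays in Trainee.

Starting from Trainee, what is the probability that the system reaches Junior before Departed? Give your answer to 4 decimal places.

0.7891

Let h(s) be the probability of absorption at Junior starting from transient state s. Then h(Junior) = 1 and h(Departed) = 0. By first-step analysis:
h(Manager) = 0.15·0 + 0.45·h(Manager) + 0.1·1 + 0.3·h(Trainee)
h(Trainee) = 0.1·0 + 0.15·h(Manager) + 0.5·1 + 0.25·h(Trainee)
Solving: h(Manager) = 0.6122, h(Trainee) = 0.7891.
Starting from Trainee, the probability is 0.7891.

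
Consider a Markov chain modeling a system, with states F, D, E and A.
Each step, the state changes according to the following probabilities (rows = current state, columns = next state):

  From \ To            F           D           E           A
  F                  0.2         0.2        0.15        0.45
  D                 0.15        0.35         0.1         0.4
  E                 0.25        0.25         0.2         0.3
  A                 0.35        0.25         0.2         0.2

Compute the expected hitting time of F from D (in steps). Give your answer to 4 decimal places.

4.3687

Let t(s) be the expected number of steps to first reach F from state s, with t(F) = 0. Conditioning on the first step:
t(D) = 1 + 0.35·t(D) + 0.1·t(E) + 0.4·t(A)
t(E) = 1 + 0.25·t(D) + 0.2·t(E) + 0.3·t(A)
t(A) = 1 + 0.25·t(D) + 0.2·t(E) + 0.2·t(A)
Solving: t(D) = 4.3687, t(E) = 3.9679, t(A) = 3.6072.
Expected steps from D to F: 4.3687.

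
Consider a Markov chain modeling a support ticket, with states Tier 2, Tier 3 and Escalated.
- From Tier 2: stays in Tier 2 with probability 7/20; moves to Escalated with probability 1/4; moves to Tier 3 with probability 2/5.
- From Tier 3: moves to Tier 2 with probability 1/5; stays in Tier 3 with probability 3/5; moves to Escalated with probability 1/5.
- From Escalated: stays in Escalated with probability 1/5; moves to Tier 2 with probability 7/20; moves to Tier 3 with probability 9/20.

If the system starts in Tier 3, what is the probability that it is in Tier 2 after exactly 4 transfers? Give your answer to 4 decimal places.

Propagate the distribution vector 4 transfers from Tier 3.
After 0 transfers: (0.0000, 1.0000, 0.0000)
After 1 transfer: (0.2000, 0.6000, 0.2000)
After 2 transfers: (0.2600, 0.5300, 0.2100)
After 3 transfers: (0.2705, 0.5165, 0.2130)
After 4 transfers: (0.2725, 0.5140, 0.2135)
P(in Tier 2 after 4 transfers) = 0.2725

0.2725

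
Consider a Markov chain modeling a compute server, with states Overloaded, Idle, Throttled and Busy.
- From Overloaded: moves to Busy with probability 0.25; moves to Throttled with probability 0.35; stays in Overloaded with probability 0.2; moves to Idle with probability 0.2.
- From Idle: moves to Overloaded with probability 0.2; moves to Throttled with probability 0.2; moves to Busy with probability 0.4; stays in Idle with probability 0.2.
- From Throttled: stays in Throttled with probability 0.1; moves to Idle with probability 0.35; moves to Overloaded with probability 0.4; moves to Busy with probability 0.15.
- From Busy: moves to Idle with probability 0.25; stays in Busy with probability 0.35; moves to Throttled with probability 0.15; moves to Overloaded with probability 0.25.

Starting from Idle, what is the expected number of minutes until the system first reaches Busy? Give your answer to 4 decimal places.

3.2278

Let t(s) be the expected number of minutes to first reach Busy from state s, with t(Busy) = 0. Conditioning on the first minute:
t(Overloaded) = 1 + 0.2·t(Overloaded) + 0.2·t(Idle) + 0.35·t(Throttled)
t(Idle) = 1 + 0.2·t(Overloaded) + 0.2·t(Idle) + 0.2·t(Throttled)
t(Throttled) = 1 + 0.4·t(Overloaded) + 0.35·t(Idle) + 0.1·t(Throttled)
Solving: t(Overloaded) = 3.8386, t(Idle) = 3.2278, t(Throttled) = 4.0724.
Expected minutes from Idle to Busy: 3.2278.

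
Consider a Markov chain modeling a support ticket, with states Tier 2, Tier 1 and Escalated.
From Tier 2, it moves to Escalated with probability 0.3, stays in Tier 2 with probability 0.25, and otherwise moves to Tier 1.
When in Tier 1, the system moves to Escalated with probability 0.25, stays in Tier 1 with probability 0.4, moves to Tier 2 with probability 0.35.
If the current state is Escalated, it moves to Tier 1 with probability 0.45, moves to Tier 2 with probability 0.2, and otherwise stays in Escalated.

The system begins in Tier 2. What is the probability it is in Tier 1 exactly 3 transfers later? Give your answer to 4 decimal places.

0.4286

Propagate the distribution vector 3 transfers from Tier 2.
After 0 transfers: (1.0000, 0.0000, 0.0000)
After 1 transfer: (0.2500, 0.4500, 0.3000)
After 2 transfers: (0.2800, 0.4275, 0.2925)
After 3 transfers: (0.2781, 0.4286, 0.2933)
P(in Tier 1 after 3 transfers) = 0.4286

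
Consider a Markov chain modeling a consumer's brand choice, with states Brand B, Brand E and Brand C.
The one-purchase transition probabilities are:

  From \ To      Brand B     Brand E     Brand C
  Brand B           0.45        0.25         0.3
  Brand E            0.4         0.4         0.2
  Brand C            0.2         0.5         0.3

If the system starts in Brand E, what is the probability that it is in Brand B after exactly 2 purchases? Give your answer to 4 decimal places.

0.3800

Sum over the intermediate state after 1 purchase:
P = P(Brand E→Brand B)·P(Brand B→Brand B) + P(Brand E→Brand E)·P(Brand E→Brand B) + P(Brand E→Brand C)·P(Brand C→Brand B)
  = 0.4×0.45 + 0.4×0.4 + 0.2×0.2
  = 0.1800 + 0.1600 + 0.0400 = 0.3800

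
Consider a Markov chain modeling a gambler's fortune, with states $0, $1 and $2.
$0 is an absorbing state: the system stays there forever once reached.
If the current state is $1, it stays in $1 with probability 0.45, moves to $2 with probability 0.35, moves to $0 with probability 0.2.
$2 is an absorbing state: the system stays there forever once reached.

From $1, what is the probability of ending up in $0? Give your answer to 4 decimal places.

0.3636

Let h(s) be the probability of absorption at $0 starting from transient state s. Then h($0) = 1 and h($2) = 0. By first-step analysis:
h($1) = 0.2·1 + 0.45·h($1) + 0.35·0
Solving: h($1) = 0.3636.
Starting from $1, the probability is 0.3636.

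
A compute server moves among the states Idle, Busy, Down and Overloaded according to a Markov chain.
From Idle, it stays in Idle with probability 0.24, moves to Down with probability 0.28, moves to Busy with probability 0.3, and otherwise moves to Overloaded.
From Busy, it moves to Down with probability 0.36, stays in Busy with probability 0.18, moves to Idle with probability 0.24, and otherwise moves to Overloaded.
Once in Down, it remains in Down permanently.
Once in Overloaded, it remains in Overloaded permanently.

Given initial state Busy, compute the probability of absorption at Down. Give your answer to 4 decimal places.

Let h(s) be the probability of absorption at Down starting from transient state s. Then h(Down) = 1 and h(Overloaded) = 0. By first-step analysis:
h(Idle) = 0.24·h(Idle) + 0.3·h(Busy) + 0.28·1 + 0.18·0
h(Busy) = 0.24·h(Idle) + 0.18·h(Busy) + 0.36·1 + 0.22·0
Solving: h(Idle) = 0.6125, h(Busy) = 0.6183.
Starting from Busy, the probability is 0.6183.

0.6183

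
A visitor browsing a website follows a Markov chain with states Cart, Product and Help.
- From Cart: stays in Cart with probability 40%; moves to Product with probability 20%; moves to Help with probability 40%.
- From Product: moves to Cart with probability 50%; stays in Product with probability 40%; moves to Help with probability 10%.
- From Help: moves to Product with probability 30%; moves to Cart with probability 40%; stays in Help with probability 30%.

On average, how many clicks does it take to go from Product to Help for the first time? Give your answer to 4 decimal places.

Let t(s) be the expected number of clicks to first reach Help from state s, with t(Help) = 0. Conditioning on the first click:
t(Cart) = 1 + 0.4·t(Cart) + 0.2·t(Product)
t(Product) = 1 + 0.5·t(Cart) + 0.4·t(Product)
Solving: t(Cart) = 3.0769, t(Product) = 4.2308.
Expected clicks from Product to Help: 4.2308.

4.2308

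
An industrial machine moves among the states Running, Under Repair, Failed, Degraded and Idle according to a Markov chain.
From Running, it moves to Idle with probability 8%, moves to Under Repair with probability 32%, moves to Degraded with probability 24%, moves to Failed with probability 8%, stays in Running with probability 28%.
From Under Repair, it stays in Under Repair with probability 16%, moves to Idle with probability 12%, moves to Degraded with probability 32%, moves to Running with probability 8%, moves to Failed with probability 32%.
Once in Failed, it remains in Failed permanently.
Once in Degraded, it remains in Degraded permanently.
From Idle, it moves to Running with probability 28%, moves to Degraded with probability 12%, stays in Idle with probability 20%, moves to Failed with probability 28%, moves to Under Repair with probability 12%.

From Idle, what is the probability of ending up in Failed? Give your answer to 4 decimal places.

0.5633

Let h(s) be the probability of absorption at Failed starting from transient state s. Then h(Failed) = 1 and h(Degraded) = 0. By first-step analysis:
h(Running) = 0.28·h(Running) + 0.32·h(Under Repair) + 0.08·1 + 0.24·0 + 0.08·h(Idle)
h(Under Repair) = 0.08·h(Running) + 0.16·h(Under Repair) + 0.32·1 + 0.32·0 + 0.12·h(Idle)
h(Idle) = 0.28·h(Running) + 0.12·h(Under Repair) + 0.28·1 + 0.12·0 + 0.2·h(Idle)
Solving: h(Running) = 0.3955, h(Under Repair) = 0.4991, h(Idle) = 0.5633.
Starting from Idle, the probability is 0.5633.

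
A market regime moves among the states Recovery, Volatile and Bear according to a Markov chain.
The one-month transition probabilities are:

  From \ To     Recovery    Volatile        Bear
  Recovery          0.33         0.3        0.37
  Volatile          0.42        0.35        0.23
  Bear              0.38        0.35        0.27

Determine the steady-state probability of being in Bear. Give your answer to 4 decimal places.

Let the stationary distribution be π with π = πP and π_1 + π_2 + π_3 = 1.
π_1 = 0.33·π_1 + 0.42·π_2 + 0.38·π_3
π_2 = 0.3·π_1 + 0.35·π_2 + 0.35·π_3
Solving with the normalization constraint gives π = (0.3745, 0.3313, 0.2942).
So the stationary probability of Bear is 0.2942.

0.2942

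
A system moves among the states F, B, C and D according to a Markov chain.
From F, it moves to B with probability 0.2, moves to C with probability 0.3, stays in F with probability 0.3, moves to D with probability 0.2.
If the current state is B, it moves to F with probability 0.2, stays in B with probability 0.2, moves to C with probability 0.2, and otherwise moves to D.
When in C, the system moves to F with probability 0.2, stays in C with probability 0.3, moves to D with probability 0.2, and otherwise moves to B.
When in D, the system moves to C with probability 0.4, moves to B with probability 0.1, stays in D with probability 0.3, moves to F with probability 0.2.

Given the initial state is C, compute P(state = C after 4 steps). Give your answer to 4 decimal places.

0.3069

Propagate the distribution vector 4 steps from C.
After 0 steps: (0.0000, 0.0000, 1.0000, 0.0000)
After 1 step: (0.2000, 0.3000, 0.3000, 0.2000)
After 2 steps: (0.2200, 0.2100, 0.2900, 0.2800)
After 3 steps: (0.2220, 0.2010, 0.3070, 0.2700)
After 4 steps: (0.2222, 0.2037, 0.3069, 0.2672)
P(in C after 4 steps) = 0.3069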